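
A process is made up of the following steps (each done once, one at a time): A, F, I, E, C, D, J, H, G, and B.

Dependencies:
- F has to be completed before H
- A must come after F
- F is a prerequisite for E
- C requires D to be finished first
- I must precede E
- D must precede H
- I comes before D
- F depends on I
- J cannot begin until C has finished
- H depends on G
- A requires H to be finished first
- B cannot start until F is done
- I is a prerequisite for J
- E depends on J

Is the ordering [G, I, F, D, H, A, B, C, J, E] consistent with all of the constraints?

Yes

Checking each listed constraint against this order: for instance, I is in position 2 and E in position 10, so that constraint holds — and the remaining constraints check out the same way.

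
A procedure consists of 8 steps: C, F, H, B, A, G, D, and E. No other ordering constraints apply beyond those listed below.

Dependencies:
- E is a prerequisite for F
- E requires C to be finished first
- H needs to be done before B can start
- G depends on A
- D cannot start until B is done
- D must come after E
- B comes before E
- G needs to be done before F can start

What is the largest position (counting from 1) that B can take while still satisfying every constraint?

5

Following every chain forward from B, the steps that must come later are F, D, E — 3 of them.
With 3 mandatory successors out of 8 steps total, the latest slot for B is 8−3 = 5, and it's reachable by doing all non-successors before B.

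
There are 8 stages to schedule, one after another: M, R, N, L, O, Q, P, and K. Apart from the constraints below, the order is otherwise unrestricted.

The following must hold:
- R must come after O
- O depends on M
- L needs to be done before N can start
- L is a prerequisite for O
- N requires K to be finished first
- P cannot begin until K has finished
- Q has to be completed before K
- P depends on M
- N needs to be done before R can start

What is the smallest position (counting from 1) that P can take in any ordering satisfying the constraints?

The stages that are forced before P, directly or transitively, are M, Q, K. That's 3 stages.
So at minimum 3 stages come before P, putting P no earlier than position 4. That position is achievable by scheduling exactly those predecessors first.

4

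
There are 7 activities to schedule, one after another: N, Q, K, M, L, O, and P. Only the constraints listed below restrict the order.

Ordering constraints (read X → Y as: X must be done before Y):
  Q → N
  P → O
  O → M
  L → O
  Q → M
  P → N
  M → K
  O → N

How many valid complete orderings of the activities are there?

3 activities have no prerequisites (Q, L, P), so any of them could come first.
Systematically extending each partial ordering one activity at a time and counting, there are 24 complete orderings.

24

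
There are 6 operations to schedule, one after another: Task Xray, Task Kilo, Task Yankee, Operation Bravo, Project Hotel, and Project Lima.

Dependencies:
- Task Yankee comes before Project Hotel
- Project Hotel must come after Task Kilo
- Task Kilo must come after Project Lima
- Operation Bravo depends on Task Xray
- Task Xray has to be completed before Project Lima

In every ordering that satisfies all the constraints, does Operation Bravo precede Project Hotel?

No

Nothing in the constraints links Operation Bravo and Project Hotel; they are unordered relative to each other.
A valid ordering placing Project Hotel before Operation Bravo exists, so the answer is no.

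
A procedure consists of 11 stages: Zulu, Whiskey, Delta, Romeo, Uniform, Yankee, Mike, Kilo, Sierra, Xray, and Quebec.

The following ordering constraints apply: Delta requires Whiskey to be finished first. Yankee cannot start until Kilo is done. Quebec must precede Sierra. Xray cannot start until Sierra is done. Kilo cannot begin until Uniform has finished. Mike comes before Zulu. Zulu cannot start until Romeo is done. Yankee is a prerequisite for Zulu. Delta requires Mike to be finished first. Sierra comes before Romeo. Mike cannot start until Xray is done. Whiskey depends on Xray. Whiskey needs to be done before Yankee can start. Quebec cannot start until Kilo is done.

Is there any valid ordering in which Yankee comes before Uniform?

No

Following Uniform → Kilo → Yankee, Uniform must precede Yankee in every valid ordering.
Hence Yankee can never be scheduled before Uniform.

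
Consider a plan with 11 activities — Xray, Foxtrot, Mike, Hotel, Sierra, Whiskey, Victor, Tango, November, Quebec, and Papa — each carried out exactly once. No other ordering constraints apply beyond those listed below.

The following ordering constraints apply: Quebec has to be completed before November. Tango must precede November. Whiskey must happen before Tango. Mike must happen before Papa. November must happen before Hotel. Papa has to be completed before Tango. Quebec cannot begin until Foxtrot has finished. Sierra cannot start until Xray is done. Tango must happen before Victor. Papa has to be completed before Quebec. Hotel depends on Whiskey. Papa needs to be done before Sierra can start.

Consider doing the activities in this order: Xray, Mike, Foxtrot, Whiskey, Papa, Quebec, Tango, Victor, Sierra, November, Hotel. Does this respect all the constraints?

Yes

Checking each listed constraint against this order: for instance, Xray is in position 1 and Sierra in position 9, so that constraint holds — and the remaining constraints check out the same way.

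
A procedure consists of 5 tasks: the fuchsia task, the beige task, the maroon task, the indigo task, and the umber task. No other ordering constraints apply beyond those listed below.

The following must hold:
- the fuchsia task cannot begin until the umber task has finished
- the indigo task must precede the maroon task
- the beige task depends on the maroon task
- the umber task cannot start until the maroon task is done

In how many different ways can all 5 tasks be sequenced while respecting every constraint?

The indigo task is the only task with nothing required before it, so every ordering starts there.
Counting all ways to extend the partial order to a total order gives 3.

3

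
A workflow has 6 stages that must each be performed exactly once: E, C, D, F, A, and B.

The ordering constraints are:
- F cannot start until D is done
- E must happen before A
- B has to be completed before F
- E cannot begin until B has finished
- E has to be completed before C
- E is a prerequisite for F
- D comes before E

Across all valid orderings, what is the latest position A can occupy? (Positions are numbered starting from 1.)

6

No constraint forces any stage after A, so it can be placed last, in position 6.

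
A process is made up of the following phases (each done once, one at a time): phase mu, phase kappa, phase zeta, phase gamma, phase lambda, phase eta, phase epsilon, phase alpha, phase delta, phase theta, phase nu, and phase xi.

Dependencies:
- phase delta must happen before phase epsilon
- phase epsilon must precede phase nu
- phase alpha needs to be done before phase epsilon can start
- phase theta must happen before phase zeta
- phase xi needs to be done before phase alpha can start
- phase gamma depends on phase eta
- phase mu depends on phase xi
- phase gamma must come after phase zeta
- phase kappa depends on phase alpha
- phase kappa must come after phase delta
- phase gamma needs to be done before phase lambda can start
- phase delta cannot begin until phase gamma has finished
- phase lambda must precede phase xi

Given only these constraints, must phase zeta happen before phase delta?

Tracing the constraints gives a chain: phase zeta → phase gamma → phase delta.
Hence phase zeta necessarily comes before phase delta.

Yes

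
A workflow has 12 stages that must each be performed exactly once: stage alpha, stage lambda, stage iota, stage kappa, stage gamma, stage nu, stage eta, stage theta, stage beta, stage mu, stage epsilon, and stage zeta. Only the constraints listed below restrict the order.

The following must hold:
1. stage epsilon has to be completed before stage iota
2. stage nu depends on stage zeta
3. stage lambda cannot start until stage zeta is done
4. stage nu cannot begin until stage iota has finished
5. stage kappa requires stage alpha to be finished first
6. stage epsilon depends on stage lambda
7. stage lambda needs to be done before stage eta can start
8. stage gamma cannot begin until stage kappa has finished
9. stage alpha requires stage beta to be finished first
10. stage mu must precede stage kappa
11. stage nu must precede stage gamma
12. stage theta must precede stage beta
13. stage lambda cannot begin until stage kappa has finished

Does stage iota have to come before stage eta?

Stage iota and stage eta are not related by any chain of constraints.
So stage iota can come before stage eta or after — it is not forced.

No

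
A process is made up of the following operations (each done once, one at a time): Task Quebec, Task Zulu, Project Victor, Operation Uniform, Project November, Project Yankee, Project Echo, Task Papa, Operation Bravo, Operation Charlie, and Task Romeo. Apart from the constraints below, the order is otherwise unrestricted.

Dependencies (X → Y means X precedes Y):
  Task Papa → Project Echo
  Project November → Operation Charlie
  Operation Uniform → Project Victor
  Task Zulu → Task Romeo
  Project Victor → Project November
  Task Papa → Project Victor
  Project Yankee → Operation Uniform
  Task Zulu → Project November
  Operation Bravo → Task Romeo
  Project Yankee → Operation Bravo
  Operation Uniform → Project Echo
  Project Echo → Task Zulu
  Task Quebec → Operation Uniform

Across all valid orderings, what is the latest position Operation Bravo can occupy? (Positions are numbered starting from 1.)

10

The only operation forced after Operation Bravo (directly or by a chain) is Task Romeo.
So at least 1 operation follows Operation Bravo, putting Operation Bravo no later than position 10. That position is achievable by scheduling everything else first.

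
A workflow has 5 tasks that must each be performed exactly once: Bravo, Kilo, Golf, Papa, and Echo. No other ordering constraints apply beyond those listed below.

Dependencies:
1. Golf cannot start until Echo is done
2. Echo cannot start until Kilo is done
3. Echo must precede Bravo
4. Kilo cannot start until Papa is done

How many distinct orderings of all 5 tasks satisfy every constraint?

Only Papa has no prerequisites, so it must go first.
Systematically extending each partial ordering one task at a time and counting, there are 2 complete orderings.

2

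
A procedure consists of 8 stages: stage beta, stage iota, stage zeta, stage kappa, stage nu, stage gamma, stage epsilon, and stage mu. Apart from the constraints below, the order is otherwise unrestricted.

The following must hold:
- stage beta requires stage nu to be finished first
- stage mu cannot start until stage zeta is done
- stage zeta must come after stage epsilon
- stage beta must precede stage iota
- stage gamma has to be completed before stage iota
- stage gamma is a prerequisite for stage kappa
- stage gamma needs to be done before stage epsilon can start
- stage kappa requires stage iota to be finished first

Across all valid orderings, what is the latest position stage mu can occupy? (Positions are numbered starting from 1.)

8

Stage mu has no required successors, so nothing stops it from going last (position 8).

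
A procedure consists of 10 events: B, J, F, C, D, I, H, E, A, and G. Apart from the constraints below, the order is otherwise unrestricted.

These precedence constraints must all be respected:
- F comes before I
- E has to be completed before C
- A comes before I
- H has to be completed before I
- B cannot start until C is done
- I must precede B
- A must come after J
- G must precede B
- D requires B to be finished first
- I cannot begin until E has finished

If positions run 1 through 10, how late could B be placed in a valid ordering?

The only event forced after B (directly or by a chain) is D.
So at least 1 event follows B, putting B no later than position 9. That position is achievable by scheduling everything else first.

9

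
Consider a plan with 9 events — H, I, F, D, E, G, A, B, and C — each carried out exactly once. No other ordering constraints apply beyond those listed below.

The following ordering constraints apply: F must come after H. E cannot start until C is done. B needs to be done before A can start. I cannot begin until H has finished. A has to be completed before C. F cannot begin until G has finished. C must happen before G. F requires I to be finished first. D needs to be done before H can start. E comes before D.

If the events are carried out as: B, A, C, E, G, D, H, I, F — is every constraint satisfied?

Checking each listed constraint against this order: for instance, G is in position 5 and F in position 9, so that constraint holds — and the remaining constraints check out the same way.

Yes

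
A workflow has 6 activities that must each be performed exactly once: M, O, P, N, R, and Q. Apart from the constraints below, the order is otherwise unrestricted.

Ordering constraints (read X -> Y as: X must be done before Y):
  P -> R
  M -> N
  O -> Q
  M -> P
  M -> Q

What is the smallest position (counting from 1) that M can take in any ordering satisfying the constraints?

1

Nothing is required before M; it can be the very first activity.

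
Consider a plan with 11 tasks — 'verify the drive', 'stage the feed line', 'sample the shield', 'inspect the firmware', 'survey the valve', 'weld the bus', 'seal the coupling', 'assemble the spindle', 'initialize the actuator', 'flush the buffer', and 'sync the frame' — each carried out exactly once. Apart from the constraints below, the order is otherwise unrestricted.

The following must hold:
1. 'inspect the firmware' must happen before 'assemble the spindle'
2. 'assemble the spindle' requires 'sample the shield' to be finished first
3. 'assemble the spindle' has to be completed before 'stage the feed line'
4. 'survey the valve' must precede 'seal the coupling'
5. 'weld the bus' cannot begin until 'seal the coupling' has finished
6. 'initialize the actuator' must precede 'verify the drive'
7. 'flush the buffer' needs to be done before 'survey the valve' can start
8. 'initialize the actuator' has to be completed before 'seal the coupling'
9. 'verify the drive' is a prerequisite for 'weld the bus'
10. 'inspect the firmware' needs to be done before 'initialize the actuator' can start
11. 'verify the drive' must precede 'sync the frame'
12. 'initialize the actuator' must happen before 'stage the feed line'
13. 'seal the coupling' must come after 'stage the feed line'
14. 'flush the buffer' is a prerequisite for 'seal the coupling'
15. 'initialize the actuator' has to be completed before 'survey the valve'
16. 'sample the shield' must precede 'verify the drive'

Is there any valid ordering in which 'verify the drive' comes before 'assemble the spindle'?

Yes

No chain of constraints runs from 'assemble the spindle' to 'verify the drive', so 'assemble the spindle' is not required to come first.
That means at least one valid schedule has 'verify the drive' before 'assemble the spindle'.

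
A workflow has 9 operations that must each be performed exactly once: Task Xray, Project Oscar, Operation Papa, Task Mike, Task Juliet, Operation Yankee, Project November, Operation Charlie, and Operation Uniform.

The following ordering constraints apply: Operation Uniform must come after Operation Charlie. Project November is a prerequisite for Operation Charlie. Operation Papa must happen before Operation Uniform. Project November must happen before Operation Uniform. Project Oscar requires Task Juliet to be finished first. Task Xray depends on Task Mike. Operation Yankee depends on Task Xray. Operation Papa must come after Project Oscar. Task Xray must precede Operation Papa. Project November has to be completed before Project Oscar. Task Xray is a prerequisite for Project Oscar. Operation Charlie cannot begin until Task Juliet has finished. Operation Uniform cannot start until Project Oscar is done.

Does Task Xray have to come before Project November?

No

Nothing in the constraints links Task Xray and Project November; they are unordered relative to each other.
A valid ordering placing Project November before Task Xray exists, so the answer is no.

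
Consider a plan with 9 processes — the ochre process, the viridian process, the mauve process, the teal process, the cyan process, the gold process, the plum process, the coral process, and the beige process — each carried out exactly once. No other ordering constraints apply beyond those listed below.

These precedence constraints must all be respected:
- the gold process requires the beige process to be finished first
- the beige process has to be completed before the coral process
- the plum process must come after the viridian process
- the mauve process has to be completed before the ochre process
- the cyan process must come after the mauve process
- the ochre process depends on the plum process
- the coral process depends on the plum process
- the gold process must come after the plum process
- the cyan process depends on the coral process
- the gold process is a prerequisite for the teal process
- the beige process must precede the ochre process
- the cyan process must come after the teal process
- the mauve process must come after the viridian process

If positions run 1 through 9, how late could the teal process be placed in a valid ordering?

Following the constraints forward from the teal process, its only required successor is the cyan process.
So at least 1 process follows the teal process, putting the teal process no later than position 8. That position is achievable by scheduling everything else first.

8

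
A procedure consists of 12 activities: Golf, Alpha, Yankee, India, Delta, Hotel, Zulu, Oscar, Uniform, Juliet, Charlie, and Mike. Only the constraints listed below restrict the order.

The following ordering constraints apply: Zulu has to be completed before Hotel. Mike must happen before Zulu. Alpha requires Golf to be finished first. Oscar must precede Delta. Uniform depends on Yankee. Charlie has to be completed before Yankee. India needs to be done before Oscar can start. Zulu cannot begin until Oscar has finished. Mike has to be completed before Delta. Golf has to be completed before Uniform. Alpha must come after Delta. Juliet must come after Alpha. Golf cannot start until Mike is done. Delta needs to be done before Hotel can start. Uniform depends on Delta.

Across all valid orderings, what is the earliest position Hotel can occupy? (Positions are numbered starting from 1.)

6

Working backwards through the constraints from Hotel, its full set of required predecessors is India, Delta, Zulu, Oscar, Mike — 5 of them.
So at minimum 5 activities come before Hotel, putting Hotel no earlier than position 6. That position is achievable by scheduling exactly those predecessors first.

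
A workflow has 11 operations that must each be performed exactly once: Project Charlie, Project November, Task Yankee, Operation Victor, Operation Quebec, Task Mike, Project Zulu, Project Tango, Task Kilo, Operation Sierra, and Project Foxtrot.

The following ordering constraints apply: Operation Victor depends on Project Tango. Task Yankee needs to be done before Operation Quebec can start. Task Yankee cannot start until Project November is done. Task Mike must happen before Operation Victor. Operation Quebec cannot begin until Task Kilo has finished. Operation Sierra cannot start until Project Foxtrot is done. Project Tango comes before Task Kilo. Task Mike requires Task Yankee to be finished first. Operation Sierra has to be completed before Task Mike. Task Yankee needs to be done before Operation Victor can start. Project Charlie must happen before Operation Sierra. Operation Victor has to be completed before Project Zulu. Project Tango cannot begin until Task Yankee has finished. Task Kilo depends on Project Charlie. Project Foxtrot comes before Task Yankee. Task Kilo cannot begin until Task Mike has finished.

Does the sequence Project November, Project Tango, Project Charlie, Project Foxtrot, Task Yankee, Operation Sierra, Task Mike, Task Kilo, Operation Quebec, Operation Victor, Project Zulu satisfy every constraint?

Here Task Yankee comes after Project Tango.
But one of the constraints requires Task Yankee before Project Tango, so this ordering violates it.

No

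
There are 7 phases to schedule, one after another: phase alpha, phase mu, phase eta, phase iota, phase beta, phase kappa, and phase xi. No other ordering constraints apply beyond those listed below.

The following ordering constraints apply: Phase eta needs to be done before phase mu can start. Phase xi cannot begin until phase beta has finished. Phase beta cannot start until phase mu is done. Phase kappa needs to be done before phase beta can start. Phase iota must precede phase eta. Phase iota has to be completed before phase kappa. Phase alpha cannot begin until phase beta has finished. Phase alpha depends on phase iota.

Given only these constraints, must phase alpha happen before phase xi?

No

No chain of constraints connects phase alpha to phase xi in either direction.
A valid ordering placing phase xi before phase alpha exists, so the answer is no.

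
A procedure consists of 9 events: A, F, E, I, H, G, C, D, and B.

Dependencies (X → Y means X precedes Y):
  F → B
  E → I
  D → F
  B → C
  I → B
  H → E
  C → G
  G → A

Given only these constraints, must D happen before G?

Yes

Tracing the constraints gives a chain: D → F → B → C → G.
That forces D before G in every valid schedule.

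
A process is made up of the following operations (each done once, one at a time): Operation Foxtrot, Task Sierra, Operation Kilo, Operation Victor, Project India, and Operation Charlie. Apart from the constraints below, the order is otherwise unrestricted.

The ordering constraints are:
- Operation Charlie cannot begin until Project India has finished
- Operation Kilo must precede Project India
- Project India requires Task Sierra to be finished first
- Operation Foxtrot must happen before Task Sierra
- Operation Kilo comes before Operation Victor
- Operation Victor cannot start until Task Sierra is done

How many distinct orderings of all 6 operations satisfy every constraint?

9

The operations with no prerequisites are Operation Foxtrot, Operation Kilo; any of them can be placed first.
Enumerating by repeatedly choosing an available operation (one whose prerequisites are all placed) gives 9 distinct complete orderings.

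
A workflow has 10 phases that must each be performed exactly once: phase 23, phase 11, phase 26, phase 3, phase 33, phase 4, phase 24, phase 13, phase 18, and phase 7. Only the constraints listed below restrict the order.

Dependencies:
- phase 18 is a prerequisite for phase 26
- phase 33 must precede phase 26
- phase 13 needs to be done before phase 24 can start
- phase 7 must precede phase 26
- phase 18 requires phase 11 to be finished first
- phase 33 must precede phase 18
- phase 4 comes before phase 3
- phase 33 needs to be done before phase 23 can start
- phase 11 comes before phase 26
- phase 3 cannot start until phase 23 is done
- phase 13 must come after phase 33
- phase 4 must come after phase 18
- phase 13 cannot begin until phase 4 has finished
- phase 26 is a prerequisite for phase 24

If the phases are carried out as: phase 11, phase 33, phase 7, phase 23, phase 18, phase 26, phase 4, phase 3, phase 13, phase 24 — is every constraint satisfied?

Going through the constraints one by one, each required predecessor appears earlier in the sequence than its dependent — e.g. phase 33 (position 2) is before phase 13 (position 9), as required.

Yes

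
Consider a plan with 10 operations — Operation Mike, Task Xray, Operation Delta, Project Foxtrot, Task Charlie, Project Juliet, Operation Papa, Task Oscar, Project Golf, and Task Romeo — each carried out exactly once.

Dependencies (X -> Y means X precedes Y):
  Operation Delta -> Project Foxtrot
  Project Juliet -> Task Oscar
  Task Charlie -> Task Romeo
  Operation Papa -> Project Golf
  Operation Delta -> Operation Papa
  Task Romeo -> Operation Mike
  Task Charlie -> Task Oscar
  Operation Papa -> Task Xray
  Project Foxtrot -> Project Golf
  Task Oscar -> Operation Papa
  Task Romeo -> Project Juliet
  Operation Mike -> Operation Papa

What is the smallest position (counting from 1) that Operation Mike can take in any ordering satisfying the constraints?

Working backwards through the constraints from Operation Mike, its full set of required predecessors is Task Charlie, Task Romeo — 2 of them.
With 2 mandatory predecessors, the earliest Operation Mike can sit is position 2+1 = 3, and placing just those 2 first achieves it.

3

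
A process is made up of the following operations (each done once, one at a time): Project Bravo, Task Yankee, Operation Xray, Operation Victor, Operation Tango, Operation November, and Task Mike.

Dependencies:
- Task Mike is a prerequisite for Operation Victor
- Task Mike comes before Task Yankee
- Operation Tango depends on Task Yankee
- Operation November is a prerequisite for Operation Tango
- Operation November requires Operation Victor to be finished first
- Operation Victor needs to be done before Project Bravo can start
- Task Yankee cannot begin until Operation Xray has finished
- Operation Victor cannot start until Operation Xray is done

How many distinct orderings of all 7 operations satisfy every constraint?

22

2 operations have no prerequisites (Operation Xray, Task Mike), so any of them could come first.
Systematically extending each partial ordering one operation at a time and counting, there are 22 complete orderings.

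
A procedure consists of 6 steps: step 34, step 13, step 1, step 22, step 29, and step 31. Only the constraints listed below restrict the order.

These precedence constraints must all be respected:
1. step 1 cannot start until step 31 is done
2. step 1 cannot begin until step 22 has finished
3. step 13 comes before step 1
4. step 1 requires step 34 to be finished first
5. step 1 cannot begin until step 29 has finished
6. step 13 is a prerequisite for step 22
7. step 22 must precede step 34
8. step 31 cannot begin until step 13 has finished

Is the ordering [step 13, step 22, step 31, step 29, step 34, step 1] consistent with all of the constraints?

Yes

Checking each listed constraint against this order: for instance, step 13 is in position 1 and step 1 in position 6, so that constraint holds — and the remaining constraints check out the same way.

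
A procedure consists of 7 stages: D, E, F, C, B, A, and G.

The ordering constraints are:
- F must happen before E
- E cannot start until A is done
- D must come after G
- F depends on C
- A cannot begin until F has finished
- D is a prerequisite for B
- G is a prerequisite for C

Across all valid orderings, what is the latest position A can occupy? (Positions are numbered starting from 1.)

6

Following the constraints forward from A, its only required successor is E.
So at least 1 stage follows A, putting A no later than position 6. That position is achievable by scheduling everything else first.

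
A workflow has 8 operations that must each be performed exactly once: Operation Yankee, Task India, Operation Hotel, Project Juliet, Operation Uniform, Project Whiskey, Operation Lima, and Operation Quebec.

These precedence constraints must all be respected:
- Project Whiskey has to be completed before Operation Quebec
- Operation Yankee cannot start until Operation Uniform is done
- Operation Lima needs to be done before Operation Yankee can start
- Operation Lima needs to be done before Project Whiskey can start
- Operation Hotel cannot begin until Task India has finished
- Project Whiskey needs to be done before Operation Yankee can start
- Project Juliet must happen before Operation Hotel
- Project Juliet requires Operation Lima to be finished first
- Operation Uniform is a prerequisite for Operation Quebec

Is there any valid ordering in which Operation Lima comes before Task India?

Yes

No chain of constraints runs from Task India to Operation Lima, so Task India is not required to come first.
That means at least one valid schedule has Operation Lima before Task India.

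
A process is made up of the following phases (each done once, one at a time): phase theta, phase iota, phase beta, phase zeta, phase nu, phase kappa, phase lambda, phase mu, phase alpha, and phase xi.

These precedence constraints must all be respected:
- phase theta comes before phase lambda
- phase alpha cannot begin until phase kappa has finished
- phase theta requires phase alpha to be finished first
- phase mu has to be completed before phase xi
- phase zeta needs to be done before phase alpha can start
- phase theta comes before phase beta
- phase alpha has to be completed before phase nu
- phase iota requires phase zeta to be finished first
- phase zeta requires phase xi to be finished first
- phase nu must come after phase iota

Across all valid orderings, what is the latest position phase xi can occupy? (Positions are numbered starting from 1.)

3

The phases that are forced after phase xi, directly or by a chain of constraints, are phase theta, phase iota, phase beta, phase zeta, phase nu, phase lambda, phase alpha. That's 7 phases.
With 7 mandatory successors out of 10 phases total, the latest slot for phase xi is 10−7 = 3, and it's reachable by doing all non-successors before phase xi.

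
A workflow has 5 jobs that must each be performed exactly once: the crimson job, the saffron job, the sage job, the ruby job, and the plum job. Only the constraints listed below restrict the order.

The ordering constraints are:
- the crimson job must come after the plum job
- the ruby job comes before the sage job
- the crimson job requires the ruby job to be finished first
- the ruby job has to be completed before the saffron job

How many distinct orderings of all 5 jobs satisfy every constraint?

The jobs with no prerequisites are the ruby job, the plum job; any of them can be placed first.
Systematically extending each partial ordering one job at a time and counting, there are 18 complete orderings.

18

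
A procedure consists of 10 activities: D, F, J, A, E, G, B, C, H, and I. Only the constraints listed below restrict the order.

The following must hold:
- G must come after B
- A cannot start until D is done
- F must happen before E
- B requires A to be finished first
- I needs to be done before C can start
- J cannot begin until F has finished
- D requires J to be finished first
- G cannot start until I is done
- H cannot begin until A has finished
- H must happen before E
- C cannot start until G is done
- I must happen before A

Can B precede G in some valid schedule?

Yes

The constraints force B before G, so yes — every valid ordering has B earlier.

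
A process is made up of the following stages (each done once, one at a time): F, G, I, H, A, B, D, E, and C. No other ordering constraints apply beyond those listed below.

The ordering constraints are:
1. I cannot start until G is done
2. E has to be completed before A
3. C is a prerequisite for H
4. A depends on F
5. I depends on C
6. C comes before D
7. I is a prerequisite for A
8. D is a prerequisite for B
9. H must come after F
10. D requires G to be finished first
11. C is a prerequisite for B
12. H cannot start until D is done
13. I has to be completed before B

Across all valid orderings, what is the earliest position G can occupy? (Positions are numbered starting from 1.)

1

No constraint forces any other stage before G, so it can be placed first.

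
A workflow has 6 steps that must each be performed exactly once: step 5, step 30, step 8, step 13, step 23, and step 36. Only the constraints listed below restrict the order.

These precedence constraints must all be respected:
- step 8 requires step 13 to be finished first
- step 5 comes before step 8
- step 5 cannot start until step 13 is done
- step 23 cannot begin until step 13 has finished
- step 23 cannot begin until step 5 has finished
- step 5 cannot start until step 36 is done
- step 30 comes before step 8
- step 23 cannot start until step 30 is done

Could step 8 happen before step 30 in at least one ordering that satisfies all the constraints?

No

The constraints give a chain step 30 → step 8, which forces step 30 before step 8.
Hence step 8 can never be scheduled before step 30.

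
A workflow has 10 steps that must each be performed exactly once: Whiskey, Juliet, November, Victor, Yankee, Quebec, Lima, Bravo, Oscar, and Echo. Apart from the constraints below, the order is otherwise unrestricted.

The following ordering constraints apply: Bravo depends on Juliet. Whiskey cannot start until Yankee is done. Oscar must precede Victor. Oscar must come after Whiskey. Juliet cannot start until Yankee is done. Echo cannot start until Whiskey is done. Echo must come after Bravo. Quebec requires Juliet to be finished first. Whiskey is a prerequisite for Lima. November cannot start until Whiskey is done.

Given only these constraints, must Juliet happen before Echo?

Chaining the stated constraints: Juliet → Bravo → Echo.
So Juliet must precede Echo in any valid ordering.

Yes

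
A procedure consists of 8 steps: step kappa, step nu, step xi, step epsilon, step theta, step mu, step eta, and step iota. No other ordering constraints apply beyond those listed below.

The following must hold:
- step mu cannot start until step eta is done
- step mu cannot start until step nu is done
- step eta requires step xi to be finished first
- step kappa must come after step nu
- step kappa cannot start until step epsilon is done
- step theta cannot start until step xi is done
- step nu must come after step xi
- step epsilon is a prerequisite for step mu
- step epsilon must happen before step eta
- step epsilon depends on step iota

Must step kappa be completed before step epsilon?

In fact the dependencies run the other way: step epsilon → step kappa.
So step kappa never precedes step epsilon.

No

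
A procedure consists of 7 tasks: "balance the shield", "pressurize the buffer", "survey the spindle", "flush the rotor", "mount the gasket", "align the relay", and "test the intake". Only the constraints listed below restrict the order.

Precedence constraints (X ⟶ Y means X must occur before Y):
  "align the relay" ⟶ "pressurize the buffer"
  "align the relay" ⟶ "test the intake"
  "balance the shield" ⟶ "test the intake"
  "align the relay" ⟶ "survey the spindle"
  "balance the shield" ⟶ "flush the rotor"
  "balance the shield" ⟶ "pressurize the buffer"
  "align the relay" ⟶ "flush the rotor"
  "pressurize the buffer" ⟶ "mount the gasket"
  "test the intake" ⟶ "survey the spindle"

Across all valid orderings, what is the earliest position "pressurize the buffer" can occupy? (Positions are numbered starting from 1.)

Working backwards through the constraints from "pressurize the buffer", its full set of required predecessors is "balance the shield", "align the relay" — 2 of them.
With 2 mandatory predecessors, the earliest "pressurize the buffer" can sit is position 2+1 = 3, and placing just those 2 first achieves it.

3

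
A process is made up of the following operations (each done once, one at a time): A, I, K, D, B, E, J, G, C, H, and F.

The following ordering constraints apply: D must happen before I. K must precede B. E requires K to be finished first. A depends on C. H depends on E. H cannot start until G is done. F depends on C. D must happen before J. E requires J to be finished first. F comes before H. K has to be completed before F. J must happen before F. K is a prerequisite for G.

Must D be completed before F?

There is a constraint chain D → J → F.
So D must precede F in any valid ordering.

Yes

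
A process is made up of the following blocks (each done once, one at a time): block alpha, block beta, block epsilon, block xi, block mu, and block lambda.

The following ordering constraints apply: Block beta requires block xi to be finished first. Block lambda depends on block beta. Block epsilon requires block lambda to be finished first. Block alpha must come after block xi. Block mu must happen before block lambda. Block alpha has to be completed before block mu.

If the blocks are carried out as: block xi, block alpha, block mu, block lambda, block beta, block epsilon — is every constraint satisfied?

Here block beta comes after block lambda.
That contradicts the constraint that block beta must precede block lambda.

No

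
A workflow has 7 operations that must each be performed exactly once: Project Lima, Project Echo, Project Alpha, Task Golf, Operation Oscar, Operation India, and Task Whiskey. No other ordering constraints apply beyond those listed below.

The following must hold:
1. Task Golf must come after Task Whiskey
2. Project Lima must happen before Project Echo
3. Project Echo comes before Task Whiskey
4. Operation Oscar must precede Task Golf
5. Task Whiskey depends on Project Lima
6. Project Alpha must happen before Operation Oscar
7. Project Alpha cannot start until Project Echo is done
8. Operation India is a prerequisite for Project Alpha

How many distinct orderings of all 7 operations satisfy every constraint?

The operations with no prerequisites are Project Lima, Operation India; any of them can be placed first.
Systematically extending each partial ordering one operation at a time and counting, there are 10 complete orderings.

10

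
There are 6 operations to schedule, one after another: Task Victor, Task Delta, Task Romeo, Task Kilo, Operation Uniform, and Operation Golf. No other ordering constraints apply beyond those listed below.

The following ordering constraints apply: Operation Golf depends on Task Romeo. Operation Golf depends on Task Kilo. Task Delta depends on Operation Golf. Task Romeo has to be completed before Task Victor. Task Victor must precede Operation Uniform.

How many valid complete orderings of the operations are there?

2 operations have no prerequisites (Task Romeo, Task Kilo), so any of them could come first.
Enumerating by repeatedly choosing an available operation (one whose prerequisites are all placed) gives 16 distinct complete orderings.

16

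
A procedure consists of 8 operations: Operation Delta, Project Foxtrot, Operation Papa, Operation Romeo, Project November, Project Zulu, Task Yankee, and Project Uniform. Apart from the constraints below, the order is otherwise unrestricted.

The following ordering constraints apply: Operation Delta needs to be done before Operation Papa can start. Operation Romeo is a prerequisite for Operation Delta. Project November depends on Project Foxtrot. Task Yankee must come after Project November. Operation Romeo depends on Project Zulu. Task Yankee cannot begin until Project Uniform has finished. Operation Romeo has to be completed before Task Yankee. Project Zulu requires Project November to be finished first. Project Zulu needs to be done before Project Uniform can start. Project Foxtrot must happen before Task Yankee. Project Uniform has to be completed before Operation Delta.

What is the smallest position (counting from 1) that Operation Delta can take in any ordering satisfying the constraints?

6

Working backwards through the constraints from Operation Delta, its full set of required predecessors is Project Foxtrot, Operation Romeo, Project November, Project Zulu, Project Uniform — 5 of them.
With 5 mandatory predecessors, the earliest Operation Delta can sit is position 5+1 = 6, and placing just those 5 first achieves it.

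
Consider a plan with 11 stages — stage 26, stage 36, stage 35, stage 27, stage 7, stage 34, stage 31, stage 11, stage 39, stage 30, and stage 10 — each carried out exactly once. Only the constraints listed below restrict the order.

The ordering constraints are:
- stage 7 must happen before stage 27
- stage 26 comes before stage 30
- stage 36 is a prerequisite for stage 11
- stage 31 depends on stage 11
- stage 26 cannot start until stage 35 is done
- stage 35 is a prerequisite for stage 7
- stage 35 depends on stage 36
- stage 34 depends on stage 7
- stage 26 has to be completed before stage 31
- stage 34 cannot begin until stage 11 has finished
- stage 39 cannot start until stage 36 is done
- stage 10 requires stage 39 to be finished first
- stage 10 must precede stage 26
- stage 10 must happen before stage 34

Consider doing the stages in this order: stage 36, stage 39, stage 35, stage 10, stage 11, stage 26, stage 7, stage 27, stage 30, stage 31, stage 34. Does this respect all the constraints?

Yes

Checking each listed constraint against this order: for instance, stage 10 is in position 4 and stage 34 in position 11, so that constraint holds — and the remaining constraints check out the same way.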